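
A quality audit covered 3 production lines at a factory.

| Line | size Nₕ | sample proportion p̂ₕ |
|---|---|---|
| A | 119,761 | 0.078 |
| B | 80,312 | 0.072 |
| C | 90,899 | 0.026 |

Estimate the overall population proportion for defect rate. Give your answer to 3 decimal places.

0.060

N = 119761 + 80312 + 90899 = 290972.
Overall proportion = Σ (Nₕ/N)·p̂ₕ.
Σ Nₕp̂ₕ = 9341.358 + 5782.464 + 2363.374 = 17487.196.
17487.196 / 290972 = 0.06010... → 0.060.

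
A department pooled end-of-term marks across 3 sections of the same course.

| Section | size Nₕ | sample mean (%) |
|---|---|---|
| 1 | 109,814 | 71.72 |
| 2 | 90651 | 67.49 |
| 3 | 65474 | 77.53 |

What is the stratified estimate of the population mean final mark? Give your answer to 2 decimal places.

N = 109814 + 90651 + 65474 = 265939.
The stratified mean weights each stratum mean by its population share Nₕ/N.
Σ Nₕx̄ₕ = 109814·71.72 + 90651·67.49 + 65474·77.53 = 7875860.08 + 6118035.99 + 5076199.22 = 19070095.29.
Divide by N: 19070095.29 / 265939 = 71.7085... → 71.71.

71.71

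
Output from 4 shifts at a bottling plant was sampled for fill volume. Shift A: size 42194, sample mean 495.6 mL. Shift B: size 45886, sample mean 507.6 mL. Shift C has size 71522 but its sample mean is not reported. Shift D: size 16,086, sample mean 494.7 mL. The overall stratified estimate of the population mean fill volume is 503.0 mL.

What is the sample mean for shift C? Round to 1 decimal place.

Σ Nₕx̄ₕ = N·μ, so 71522·x̄_C = 175688·503.0 − (42194·495.6 + 45886·507.6 + 16086·494.7).
= 88371064 − 52160824.2 = 36210239.8.
x̄_C = 36210239.8 / 71522 = 506.281... → 506.3.

506.3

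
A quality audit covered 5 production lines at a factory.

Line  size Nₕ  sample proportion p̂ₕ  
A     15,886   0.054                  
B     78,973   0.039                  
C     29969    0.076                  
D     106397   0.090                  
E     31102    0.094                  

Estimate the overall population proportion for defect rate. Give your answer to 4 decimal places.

N = 15886 + 78973 + 29969 + 106397 + 31102 = 262327.
Overall proportion = Σ (Nₕ/N)·p̂ₕ.
Σ Nₕp̂ₕ = 857.844 + 3079.947 + 2277.644 + 9575.73 + 2923.588 = 18714.753.
18714.753 / 262327 = 0.071341... → 0.0713.

0.0713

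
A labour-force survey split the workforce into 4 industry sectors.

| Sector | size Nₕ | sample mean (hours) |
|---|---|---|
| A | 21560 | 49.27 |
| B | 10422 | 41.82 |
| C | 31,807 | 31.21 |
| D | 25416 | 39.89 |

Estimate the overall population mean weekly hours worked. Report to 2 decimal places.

39.29

N = 21560 + 10422 + 31807 + 25416 = 89205.
The stratified mean weights each stratum mean by its population share Nₕ/N.
Σ Nₕx̄ₕ = 21560·49.27 + 10422·41.82 + 31807·31.21 + 25416·39.89 = 1062261.2 + 435848.04 + 992696.47 + 1013844.24 = 3504649.95.
Divide by N: 3504649.95 / 89205 = 39.2876... → 39.29.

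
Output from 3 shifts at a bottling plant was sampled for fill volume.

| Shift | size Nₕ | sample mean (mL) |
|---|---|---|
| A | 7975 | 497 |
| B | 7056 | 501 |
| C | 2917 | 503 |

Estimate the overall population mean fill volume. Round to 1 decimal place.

499.5

x̄_st = (Σ Nₕx̄ₕ) / (Σ Nₕ) = (7975·497 + 7056·501 + 2917·503) / 17948
= 8965882 / 17948 = 499.548... → 499.5.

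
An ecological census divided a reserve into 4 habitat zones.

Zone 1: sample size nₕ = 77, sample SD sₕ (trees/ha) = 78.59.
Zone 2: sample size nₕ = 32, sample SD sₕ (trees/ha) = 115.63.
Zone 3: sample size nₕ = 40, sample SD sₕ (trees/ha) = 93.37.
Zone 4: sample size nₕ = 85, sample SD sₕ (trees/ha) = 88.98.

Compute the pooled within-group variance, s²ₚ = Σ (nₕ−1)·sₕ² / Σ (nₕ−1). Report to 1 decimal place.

1: (77−1)·78.59² = 76·6176.3881 = 469405.4956
2: (32−1)·115.63² = 31·13370.2969 = 414479.2039
3: (40−1)·93.37² = 39·8717.9569 = 340000.3191
4: (85−1)·88.98² = 84·7917.4404 = 665064.9936
Numerator = 1888950.0122; denominator = Σ(nₕ−1) = 230.
s²ₚ = 1888950.0122/230 = 8212.826... → 8212.8.

8212.8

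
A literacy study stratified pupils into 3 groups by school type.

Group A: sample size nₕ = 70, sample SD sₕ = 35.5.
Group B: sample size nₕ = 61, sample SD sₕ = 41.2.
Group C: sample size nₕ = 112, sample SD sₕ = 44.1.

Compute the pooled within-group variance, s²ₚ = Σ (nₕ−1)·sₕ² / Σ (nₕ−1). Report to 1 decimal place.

Degrees of freedom: 69 + 60 + 111 = 240.
Σ(nₕ−1)sₕ² = 69·1260.25 + 60·1697.44 + 111·1944.81 = 404677.56.
s²ₚ = 404677.56 / 240 = 1686.157... → 1686.2.

1686.2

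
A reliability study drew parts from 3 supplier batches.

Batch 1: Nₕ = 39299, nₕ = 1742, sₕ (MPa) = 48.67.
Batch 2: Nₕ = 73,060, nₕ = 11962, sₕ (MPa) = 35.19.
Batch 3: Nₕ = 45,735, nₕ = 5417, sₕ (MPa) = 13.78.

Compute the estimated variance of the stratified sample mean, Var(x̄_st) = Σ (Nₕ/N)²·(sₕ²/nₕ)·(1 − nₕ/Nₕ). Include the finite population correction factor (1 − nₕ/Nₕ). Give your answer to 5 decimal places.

N = 158094; Wₕ = Nₕ/N.
batch 1: (39299/158094)²·48.67²/1742·(1 − 1742/39299) = 0.08030011
batch 2: (73060/158094)²·35.19²/11962·(1 − 11962/73060) = 0.01848888
batch 3: (45735/158094)²·13.78²/5417·(1 − 5417/45735) = 0.00258617
Sum = 0.10137516 → 0.10138.

0.10138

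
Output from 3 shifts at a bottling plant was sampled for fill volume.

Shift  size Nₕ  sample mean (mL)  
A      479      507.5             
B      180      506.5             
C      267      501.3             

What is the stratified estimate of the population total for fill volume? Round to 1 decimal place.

Population total = Σ Nₕ·x̄ₕ (each stratum's size times its mean).
479·507.5 + 180·506.5 + 267·501.3 = 243092.5 + 91170 + 133847.1 = 468109.6.

468109.6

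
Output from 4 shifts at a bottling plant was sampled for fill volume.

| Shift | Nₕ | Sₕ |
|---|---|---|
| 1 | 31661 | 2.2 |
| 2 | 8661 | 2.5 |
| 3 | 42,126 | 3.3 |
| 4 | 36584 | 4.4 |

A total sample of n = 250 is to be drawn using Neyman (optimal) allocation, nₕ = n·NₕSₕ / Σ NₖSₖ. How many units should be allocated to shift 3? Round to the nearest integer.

89

Σ NₕSₕ = 31661·2.2 + 8661·2.5 + 42126·3.3 + 36584·4.4 = 391292.1.
Share for 3: 139015.8/391292.1 = 0.35527.
n_3 = 250 × 0.35527 = 88.818... → 89.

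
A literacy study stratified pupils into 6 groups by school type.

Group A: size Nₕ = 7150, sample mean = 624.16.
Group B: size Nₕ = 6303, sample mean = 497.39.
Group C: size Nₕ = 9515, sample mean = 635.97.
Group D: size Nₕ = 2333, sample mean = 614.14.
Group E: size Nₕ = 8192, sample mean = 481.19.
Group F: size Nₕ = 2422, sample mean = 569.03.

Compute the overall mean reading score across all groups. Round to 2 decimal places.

568.06

N = 35915; weights Wₕ = Nₕ/N = (0.1991, 0.1755, 0.2649, 0.0650, 0.2281, 0.0674).
x̄_st = Σ Wₕ·x̄ₕ = 0.1991·624.16 + 0.1755·497.39 + 0.2649·635.97 + 0.0650·614.14 + 0.2281·481.19 + 0.0674·569.03 ≈ 568.0617...
→ 568.06.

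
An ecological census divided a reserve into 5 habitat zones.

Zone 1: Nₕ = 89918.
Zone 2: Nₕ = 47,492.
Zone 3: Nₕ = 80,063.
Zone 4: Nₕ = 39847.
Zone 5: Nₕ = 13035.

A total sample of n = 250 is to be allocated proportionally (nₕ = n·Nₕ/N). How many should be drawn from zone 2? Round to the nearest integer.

44

Share of zone 2 = 47492/270355 = 0.17567.
Allocate 250 × 0.17567 = 43.916... → 44.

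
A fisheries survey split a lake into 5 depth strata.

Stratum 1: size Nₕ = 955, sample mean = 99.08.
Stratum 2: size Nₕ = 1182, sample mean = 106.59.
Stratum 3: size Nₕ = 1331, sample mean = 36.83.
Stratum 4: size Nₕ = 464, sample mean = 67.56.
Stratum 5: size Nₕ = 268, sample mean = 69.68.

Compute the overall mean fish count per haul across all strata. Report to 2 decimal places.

76.11

N = 4200; weights Wₕ = Nₕ/N = (0.2274, 0.2814, 0.3169, 0.1105, 0.0638).
x̄_st = Σ Wₕ·x̄ₕ = 0.2274·99.08 + 0.2814·106.59 + 0.3169·36.83 + 0.1105·67.56 + 0.0638·69.68 ≈ 76.1080...
→ 76.11.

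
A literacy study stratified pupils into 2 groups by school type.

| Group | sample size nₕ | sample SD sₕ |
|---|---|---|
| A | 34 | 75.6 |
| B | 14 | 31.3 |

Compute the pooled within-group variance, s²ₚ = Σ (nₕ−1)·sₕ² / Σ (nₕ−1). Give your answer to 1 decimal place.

A: (34−1)·75.6² = 33·5715.36 = 188606.88
B: (14−1)·31.3² = 13·979.69 = 12735.97
Numerator = 201342.85; denominator = Σ(nₕ−1) = 46.
s²ₚ = 201342.85/46 = 4377.018... → 4377.0.

4377.0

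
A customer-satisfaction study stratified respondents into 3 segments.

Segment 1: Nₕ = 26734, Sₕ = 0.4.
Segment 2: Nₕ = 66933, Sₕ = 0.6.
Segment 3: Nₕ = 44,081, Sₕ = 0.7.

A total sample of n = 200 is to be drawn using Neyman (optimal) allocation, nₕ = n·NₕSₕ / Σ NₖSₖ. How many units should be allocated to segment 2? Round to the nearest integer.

1: NₕSₕ = 26734·0.4 = 10693.6
2: NₕSₕ = 66933·0.6 = 40159.8
3: NₕSₕ = 44081·0.7 = 30856.7
Σ NₕSₕ = 81710.1.
n_2 = 200·40159.8/81710.1 = 98.298... → 98.

98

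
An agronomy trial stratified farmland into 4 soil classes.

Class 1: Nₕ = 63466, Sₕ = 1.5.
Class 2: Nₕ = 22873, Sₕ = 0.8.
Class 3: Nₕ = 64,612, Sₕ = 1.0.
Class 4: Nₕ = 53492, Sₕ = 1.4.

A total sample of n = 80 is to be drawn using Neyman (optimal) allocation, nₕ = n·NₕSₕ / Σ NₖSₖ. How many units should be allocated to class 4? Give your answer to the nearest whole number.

1: NₕSₕ = 63466·1.5 = 95199
2: NₕSₕ = 22873·0.8 = 18298.4
3: NₕSₕ = 64612·1.0 = 64612
4: NₕSₕ = 53492·1.4 = 74888.8
Σ NₕSₕ = 252998.2.
n_4 = 80·74888.8/252998.2 = 23.680... → 24.

24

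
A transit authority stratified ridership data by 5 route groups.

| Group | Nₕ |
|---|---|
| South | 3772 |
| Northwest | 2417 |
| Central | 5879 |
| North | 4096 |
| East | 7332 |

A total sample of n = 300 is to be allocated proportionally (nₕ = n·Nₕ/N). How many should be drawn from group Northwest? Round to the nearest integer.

Share of group Northwest = 2417/23496 = 0.10287.
Allocate 300 × 0.10287 = 30.861... → 31.

31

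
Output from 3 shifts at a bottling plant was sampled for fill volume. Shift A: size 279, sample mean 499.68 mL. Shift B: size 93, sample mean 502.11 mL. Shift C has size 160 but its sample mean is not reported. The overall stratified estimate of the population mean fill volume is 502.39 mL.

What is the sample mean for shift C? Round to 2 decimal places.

507.28

N = 279 + 93 + 160 = 532.
Overall total = μ·N = 502.39·532 = 267271.48.
Subtract the known strata: 279·499.68 + 93·502.11 = 186106.95.
Remaining total for shift C: 267271.48 − 186106.95 = 81164.53.
Divide by its size: 81164.53 / 160 = 507.2783... → 507.28.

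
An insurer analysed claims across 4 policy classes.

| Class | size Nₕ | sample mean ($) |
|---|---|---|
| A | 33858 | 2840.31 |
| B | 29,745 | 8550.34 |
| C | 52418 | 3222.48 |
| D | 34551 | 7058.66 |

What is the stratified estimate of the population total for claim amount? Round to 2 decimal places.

763296797.58

Estimate total by summing Nₕ·x̄ₕ over strata.
33858·2840.31 + 29745·8550.34 + 52418·3222.48 + 34551·7058.66 = 96167215.98 + 254329863.3 + 168915956.64 + 243883761.66 = 763296797.58.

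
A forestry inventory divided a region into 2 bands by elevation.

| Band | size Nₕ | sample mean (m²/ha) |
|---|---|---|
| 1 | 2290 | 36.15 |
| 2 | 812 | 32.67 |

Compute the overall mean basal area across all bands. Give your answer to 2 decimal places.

35.24

x̄_st = (Σ Nₕx̄ₕ) / (Σ Nₕ) = (2290·36.15 + 812·32.67) / 3102
= 109311.54 / 3102 = 35.2391... → 35.24.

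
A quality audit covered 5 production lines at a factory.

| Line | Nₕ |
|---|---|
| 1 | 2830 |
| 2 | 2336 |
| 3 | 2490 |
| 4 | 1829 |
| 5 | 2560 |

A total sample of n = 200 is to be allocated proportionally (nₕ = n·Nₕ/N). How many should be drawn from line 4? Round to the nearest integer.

N = 2830 + 2336 + 2490 + 1829 + 2560 = 12045.
n_4 = 200·1829/12045 = 30.369... → 30.

30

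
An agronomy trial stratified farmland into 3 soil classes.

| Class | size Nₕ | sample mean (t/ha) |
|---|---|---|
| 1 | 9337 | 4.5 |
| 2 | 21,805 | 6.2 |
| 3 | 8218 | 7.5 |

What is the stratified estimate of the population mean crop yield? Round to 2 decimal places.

6.07

x̄_st = (Σ Nₕx̄ₕ) / (Σ Nₕ) = (9337·4.5 + 21805·6.2 + 8218·7.5) / 39360
= 238842.5 / 39360 = 6.0682... → 6.07.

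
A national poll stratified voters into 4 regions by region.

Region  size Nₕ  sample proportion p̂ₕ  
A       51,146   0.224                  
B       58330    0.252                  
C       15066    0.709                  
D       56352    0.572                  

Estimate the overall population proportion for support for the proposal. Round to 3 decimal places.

N = 51146 + 58330 + 15066 + 56352 = 180894.
Overall proportion = Σ (Nₕ/N)·p̂ₕ.
Σ Nₕp̂ₕ = 11456.704 + 14699.16 + 10681.794 + 32233.344 = 69071.002.
69071.002 / 180894 = 0.38183... → 0.382.

0.382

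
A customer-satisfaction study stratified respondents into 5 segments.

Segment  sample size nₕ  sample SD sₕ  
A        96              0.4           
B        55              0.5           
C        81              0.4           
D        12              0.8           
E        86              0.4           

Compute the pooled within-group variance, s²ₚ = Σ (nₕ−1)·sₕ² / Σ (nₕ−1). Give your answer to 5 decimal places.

0.19120

A: (96−1)·0.4² = 95·0.16 = 15.2
B: (55−1)·0.5² = 54·0.25 = 13.5
C: (81−1)·0.4² = 80·0.16 = 12.8
D: (12−1)·0.8² = 11·0.64 = 7.04
E: (86−1)·0.4² = 85·0.16 = 13.6
Numerator = 62.14; denominator = Σ(nₕ−1) = 325.
s²ₚ = 62.14/325 = 0.1912 → 0.19120.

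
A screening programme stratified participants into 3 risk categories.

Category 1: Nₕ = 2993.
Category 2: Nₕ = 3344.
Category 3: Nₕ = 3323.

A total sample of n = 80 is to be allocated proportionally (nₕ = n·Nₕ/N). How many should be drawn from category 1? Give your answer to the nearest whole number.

25

N = 2993 + 3344 + 3323 = 9660.
n_1 = 80·2993/9660 = 24.787... → 25.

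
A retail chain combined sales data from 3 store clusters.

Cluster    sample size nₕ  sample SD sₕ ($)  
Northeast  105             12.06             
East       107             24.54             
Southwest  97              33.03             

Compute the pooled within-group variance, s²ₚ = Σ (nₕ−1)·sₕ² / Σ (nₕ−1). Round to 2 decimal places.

Northeast: (105−1)·12.06² = 104·145.4436 = 15126.1344
East: (107−1)·24.54² = 106·602.2116 = 63834.4296
Southwest: (97−1)·33.03² = 96·1090.9809 = 104734.1664
Numerator = 183694.7304; denominator = Σ(nₕ−1) = 306.
s²ₚ = 183694.7304/306 = 600.3096... → 600.31.

600.31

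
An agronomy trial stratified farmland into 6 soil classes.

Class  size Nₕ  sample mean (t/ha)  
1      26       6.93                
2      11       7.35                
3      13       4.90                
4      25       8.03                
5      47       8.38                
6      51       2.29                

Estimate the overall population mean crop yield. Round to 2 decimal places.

5.99

N = 26 + 11 + 13 + 25 + 47 + 51 = 173.
Weight each subgroup mean by Nₕ/N and sum.
Σ Nₕx̄ₕ = 26·6.93 + 11·7.35 + 13·4.90 + 25·8.03 + 47·8.38 + 51·2.29 = 180.18 + 80.85 + 63.7 + 200.75 + 393.86 + 116.79 = 1036.13.
Divide by N: 1036.13 / 173 = 5.9892... → 5.99.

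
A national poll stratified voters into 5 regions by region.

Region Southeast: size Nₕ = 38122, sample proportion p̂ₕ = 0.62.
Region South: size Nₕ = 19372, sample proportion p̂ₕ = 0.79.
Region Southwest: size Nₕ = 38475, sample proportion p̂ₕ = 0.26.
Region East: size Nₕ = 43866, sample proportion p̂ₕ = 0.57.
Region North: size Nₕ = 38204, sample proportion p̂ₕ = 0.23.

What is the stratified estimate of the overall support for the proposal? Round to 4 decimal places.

Wₕ = Nₕ/N with N = 178039: 0.2141, 0.1088, 0.2161, 0.2464, 0.2146.
p̂_st = 0.2141·0.62 + 0.1088·0.79 + 0.2161·0.26 + 0.2464·0.57 + 0.2146·0.23 ≈ 0.464693... → 0.4647.

0.4647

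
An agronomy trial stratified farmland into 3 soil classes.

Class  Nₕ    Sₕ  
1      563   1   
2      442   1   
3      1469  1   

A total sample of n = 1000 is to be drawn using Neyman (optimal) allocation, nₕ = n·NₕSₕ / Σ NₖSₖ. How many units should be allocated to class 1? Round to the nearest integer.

1: NₕSₕ = 563·1 = 563
2: NₕSₕ = 442·1 = 442
3: NₕSₕ = 1469·1 = 1469
Σ NₕSₕ = 2474.
n_1 = 1000·563/2474 = 227.567... → 228.

228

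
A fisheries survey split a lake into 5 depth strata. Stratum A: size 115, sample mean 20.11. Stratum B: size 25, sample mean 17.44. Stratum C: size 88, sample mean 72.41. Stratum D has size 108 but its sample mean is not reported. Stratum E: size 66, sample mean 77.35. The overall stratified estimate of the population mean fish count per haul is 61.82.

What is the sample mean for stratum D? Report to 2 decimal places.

N = 115 + 25 + 88 + 108 + 66 = 402.
Overall total = μ·N = 61.82·402 = 24851.64.
Subtract the known strata: 115·20.11 + 25·17.44 + 88·72.41 + 66·77.35 = 14225.83.
Remaining total for stratum D: 24851.64 − 14225.83 = 10625.81.
Divide by its size: 10625.81 / 108 = 98.3871... → 98.39.

98.39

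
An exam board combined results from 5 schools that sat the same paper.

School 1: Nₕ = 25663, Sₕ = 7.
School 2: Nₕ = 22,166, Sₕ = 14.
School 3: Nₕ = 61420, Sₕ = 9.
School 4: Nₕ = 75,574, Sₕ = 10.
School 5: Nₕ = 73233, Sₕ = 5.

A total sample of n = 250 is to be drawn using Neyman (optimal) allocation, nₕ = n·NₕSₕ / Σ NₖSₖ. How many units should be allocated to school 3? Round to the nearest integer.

64

1: NₕSₕ = 25663·7 = 179641
2: NₕSₕ = 22166·14 = 310324
3: NₕSₕ = 61420·9 = 552780
4: NₕSₕ = 75574·10 = 755740
5: NₕSₕ = 73233·5 = 366165
Σ NₕSₕ = 2164650.
n_3 = 250·552780/2164650 = 63.842... → 64.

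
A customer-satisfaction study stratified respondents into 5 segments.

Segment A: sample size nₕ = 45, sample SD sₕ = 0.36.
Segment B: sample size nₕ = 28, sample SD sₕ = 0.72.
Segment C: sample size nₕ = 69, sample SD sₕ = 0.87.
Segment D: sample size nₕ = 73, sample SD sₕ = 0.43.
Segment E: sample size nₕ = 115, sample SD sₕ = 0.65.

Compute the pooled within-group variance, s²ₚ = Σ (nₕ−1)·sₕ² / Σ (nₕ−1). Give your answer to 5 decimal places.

0.40814

Degrees of freedom: 44 + 27 + 68 + 72 + 114 = 325.
Σ(nₕ−1)sₕ² = 44·0.1296 + 27·0.5184 + 68·0.7569 + 72·0.1849 + 114·0.4225 = 132.6462.
s²ₚ = 132.6462 / 325 = 0.4081422... → 0.40814.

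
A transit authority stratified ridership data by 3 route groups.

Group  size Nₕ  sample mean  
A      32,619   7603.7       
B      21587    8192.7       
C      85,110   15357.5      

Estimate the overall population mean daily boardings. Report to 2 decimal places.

x̄_st = (Σ Nₕx̄ₕ) / (Σ Nₕ) = (32619·7603.7 + 21587·8192.7 + 85110·15357.5) / 139316
= 1731957730.2 / 139316 = 12431.8652... → 12431.87.

12431.87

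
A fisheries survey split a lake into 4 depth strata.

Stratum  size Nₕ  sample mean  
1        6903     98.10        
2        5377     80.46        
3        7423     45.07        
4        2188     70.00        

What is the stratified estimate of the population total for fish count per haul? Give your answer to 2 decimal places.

1597532.33

1: 6903·98.10 = 677184.3
2: 5377·80.46 = 432633.42
3: 7423·45.07 = 334554.61
4: 2188·70.00 = 153160
τ̂ = Σ Nₕx̄ₕ = 1597532.33.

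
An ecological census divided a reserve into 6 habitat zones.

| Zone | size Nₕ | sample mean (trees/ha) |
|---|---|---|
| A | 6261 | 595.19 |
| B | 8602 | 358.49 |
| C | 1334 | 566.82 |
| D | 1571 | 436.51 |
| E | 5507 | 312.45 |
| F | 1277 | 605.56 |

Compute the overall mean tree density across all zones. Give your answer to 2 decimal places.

N = 24552; weights Wₕ = Nₕ/N = (0.2550, 0.3504, 0.0543, 0.0640, 0.2243, 0.0520).
x̄_st = Σ Wₕ·x̄ₕ = 0.2550·595.19 + 0.3504·358.49 + 0.0543·566.82 + 0.0640·436.51 + 0.2243·312.45 + 0.0520·605.56 ≈ 437.6863...
→ 437.69.

437.69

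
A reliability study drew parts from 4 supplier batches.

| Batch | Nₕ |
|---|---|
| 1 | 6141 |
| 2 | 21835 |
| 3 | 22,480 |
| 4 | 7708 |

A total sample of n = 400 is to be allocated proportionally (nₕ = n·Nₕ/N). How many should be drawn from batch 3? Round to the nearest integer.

N = 6141 + 21835 + 22480 + 7708 = 58164.
n_3 = 400·22480/58164 = 154.597... → 155.

155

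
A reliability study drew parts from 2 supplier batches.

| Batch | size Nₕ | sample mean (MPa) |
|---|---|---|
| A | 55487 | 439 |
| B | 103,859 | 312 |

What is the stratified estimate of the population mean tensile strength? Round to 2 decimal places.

356.22

N = 55487 + 103859 = 159346.
The stratified mean weights each stratum mean by its population share Nₕ/N.
Σ Nₕx̄ₕ = 55487·439 + 103859·312 = 24358793 + 32404008 = 56762801.
Divide by N: 56762801 / 159346 = 356.2236... → 356.22.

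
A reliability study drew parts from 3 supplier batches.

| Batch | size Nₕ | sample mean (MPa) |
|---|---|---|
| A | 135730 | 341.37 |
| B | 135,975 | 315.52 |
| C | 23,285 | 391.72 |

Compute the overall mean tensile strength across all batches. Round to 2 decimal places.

333.43

x̄_st = (Σ Nₕx̄ₕ) / (Σ Nₕ) = (135730·341.37 + 135975·315.52 + 23285·391.72) / 294990
= 98358182.3 / 294990 = 333.4289... → 333.43.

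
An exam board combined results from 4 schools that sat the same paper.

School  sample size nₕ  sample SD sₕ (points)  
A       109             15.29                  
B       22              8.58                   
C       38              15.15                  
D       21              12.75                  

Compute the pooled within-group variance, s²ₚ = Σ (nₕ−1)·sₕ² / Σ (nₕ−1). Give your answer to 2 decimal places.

A: (109−1)·15.29² = 108·233.7841 = 25248.6828
B: (22−1)·8.58² = 21·73.6164 = 1545.9444
C: (38−1)·15.15² = 37·229.5225 = 8492.3325
D: (21−1)·12.75² = 20·162.5625 = 3251.25
Numerator = 38538.2097; denominator = Σ(nₕ−1) = 186.
s²ₚ = 38538.2097/186 = 207.1947... → 207.19.

207.19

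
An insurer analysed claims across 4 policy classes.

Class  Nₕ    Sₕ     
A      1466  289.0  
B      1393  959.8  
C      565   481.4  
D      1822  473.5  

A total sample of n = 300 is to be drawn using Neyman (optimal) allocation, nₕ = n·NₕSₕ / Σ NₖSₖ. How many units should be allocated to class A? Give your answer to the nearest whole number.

44

Σ NₕSₕ = 1466·289.0 + 1393·959.8 + 565·481.4 + 1822·473.5 = 2895383.4.
Share for A: 423674/2895383.4 = 0.14633.
n_A = 300 × 0.14633 = 43.898... → 44.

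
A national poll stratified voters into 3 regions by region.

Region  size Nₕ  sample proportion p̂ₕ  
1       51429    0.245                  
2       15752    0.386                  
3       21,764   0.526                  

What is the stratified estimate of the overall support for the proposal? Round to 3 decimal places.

Wₕ = Nₕ/N with N = 88945: 0.5782, 0.1771, 0.2447.
p̂_st = 0.5782·0.245 + 0.1771·0.386 + 0.2447·0.526 ≈ 0.33873... → 0.339.

0.339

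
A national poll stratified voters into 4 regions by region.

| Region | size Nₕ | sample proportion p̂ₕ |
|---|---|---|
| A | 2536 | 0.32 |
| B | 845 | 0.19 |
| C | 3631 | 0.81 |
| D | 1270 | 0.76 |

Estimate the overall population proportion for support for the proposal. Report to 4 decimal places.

0.5890

N = 2536 + 845 + 3631 + 1270 = 8282.
Overall proportion = Σ (Nₕ/N)·p̂ₕ.
Σ Nₕp̂ₕ = 811.52 + 160.55 + 2941.11 + 965.2 = 4878.38.
4878.38 / 8282 = 0.589034... → 0.5890.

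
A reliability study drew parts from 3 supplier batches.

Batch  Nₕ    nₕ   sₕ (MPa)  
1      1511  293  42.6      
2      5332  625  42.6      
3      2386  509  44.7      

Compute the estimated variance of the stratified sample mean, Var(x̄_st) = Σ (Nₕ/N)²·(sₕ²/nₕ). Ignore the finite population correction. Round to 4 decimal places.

N = 9229; Wₕ = Nₕ/N.
batch 1: (1511/9229)²·42.6²/293 = 0.1660241
batch 2: (5332/9229)²·42.6²/625 = 0.9691928
batch 3: (2386/9229)²·44.7²/509 = 0.2623789
Sum = 1.3975958 → 1.3976.

1.3976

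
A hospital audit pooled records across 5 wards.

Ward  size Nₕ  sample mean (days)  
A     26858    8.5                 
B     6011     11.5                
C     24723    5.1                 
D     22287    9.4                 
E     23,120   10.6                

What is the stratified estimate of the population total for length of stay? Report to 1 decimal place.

878076.6

A: 26858·8.5 = 228293
B: 6011·11.5 = 69126.5
C: 24723·5.1 = 126087.3
D: 22287·9.4 = 209497.8
E: 23120·10.6 = 245072
τ̂ = Σ Nₕx̄ₕ = 878076.6.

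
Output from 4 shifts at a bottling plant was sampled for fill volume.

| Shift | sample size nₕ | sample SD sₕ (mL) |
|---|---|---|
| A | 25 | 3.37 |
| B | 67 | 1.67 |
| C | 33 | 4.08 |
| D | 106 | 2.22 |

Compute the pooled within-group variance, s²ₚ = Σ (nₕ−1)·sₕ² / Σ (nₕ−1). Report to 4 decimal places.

6.6379

A: (25−1)·3.37² = 24·11.3569 = 272.5656
B: (67−1)·1.67² = 66·2.7889 = 184.0674
C: (33−1)·4.08² = 32·16.6464 = 532.6848
D: (106−1)·2.22² = 105·4.9284 = 517.482
Numerator = 1506.7998; denominator = Σ(nₕ−1) = 227.
s²ₚ = 1506.7998/227 = 6.637885... → 6.6379.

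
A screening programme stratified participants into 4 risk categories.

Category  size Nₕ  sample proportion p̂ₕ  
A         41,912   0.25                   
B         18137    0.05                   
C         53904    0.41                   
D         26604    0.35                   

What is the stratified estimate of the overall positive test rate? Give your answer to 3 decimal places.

Wₕ = Nₕ/N with N = 140557: 0.2982, 0.1290, 0.3835, 0.1893.
p̂_st = 0.2982·0.25 + 0.1290·0.05 + 0.3835·0.41 + 0.1893·0.35 ≈ 0.30448... → 0.304.

0.304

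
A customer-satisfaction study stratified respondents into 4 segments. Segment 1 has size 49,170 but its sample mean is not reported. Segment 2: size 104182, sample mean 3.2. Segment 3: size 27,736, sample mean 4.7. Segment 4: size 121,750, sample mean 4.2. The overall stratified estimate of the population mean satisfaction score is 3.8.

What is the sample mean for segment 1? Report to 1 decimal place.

3.6

N = 49170 + 104182 + 27736 + 121750 = 302838.
Overall total = μ·N = 3.8·302838 = 1150784.4.
Subtract the known strata: 104182·3.2 + 27736·4.7 + 121750·4.2 = 975091.6.
Remaining total for segment 1: 1150784.4 − 975091.6 = 175692.8.
Divide by its size: 175692.8 / 49170 = 3.573... → 3.6.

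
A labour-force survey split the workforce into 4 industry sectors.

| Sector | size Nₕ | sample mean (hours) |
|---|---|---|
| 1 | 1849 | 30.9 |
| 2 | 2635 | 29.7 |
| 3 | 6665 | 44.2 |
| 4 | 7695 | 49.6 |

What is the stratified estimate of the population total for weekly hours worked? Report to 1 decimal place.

Estimate total by summing Nₕ·x̄ₕ over strata.
1849·30.9 + 2635·29.7 + 6665·44.2 + 7695·49.6 = 57134.1 + 78259.5 + 294593 + 381672 = 811658.6.

811658.6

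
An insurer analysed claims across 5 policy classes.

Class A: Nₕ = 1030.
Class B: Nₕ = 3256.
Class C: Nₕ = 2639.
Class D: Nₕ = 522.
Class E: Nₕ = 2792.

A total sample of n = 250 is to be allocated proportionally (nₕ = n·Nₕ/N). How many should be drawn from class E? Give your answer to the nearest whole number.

68

Share of class E = 2792/10239 = 0.27268.
Allocate 250 × 0.27268 = 68.171... → 68.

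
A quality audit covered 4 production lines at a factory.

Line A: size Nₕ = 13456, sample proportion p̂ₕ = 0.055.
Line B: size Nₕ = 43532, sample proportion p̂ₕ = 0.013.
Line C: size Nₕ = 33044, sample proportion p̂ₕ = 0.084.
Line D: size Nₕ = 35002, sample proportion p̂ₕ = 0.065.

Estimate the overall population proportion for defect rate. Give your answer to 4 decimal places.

0.0508

N = 13456 + 43532 + 33044 + 35002 = 125034.
Overall proportion = Σ (Nₕ/N)·p̂ₕ.
Σ Nₕp̂ₕ = 740.08 + 565.916 + 2775.696 + 2275.13 = 6356.822.
6356.822 / 125034 = 0.050841... → 0.0508.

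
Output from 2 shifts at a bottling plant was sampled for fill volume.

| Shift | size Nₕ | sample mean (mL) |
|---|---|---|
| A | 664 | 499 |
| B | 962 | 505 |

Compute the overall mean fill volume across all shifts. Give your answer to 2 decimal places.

x̄_st = (Σ Nₕx̄ₕ) / (Σ Nₕ) = (664·499 + 962·505) / 1626
= 817146 / 1626 = 502.5498... → 502.55.

502.55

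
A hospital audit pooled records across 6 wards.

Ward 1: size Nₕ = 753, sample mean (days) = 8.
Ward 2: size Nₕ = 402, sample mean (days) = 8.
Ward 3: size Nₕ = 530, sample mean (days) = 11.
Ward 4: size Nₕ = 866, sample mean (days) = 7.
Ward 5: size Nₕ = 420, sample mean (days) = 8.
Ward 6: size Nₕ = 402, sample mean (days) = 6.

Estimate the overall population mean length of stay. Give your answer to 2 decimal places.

7.98

x̄_st = (Σ Nₕx̄ₕ) / (Σ Nₕ) = (753·8 + 402·8 + 530·11 + 866·7 + 420·8 + 402·6) / 3373
= 26904 / 3373 = 7.9763... → 7.98.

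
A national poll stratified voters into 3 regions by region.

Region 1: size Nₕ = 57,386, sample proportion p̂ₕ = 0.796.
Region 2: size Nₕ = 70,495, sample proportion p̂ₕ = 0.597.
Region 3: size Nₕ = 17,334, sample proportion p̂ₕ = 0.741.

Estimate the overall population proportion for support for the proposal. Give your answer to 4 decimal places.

N = 57386 + 70495 + 17334 = 145215.
Overall proportion = Σ (Nₕ/N)·p̂ₕ.
Σ Nₕp̂ₕ = 45679.256 + 42085.515 + 12844.494 = 100609.265.
100609.265 / 145215 = 0.692830... → 0.6928.

0.6928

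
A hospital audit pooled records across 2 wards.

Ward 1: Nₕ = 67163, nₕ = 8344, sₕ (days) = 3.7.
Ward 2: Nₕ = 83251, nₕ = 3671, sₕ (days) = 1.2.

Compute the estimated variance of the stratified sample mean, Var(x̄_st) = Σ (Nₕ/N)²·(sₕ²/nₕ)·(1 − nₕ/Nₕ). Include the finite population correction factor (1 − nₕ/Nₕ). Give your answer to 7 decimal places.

N = 150414. Term for each stratum: Wₕ²sₕ²/nₕ·(1−nₕ/Nₕ).
Var(x̄_st) = 0.0002864840 + 0.0001148669 = 0.0004013509 → 0.0004014.

0.0004014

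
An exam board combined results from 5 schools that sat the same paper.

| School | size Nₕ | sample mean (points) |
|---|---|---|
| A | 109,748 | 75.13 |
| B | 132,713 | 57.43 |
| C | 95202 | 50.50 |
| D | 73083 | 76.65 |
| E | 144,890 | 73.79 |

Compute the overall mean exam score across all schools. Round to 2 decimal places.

66.53

N = 109748 + 132713 + 95202 + 73083 + 144890 = 555636.
Weight each subgroup mean by Nₕ/N and sum.
Σ Nₕx̄ₕ = 109748·75.13 + 132713·57.43 + 95202·50.50 + 73083·76.65 + 144890·73.79 = 8245367.24 + 7621707.59 + 4807701 + 5601811.95 + 10691433.1 = 36968020.88.
Divide by N: 36968020.88 / 555636 = 66.5328... → 66.53.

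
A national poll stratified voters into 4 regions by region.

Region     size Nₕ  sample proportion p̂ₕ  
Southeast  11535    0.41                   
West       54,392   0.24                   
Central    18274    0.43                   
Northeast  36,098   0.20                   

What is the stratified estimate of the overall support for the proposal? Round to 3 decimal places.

0.273

N = 11535 + 54392 + 18274 + 36098 = 120299.
Overall proportion = Σ (Nₕ/N)·p̂ₕ.
Σ Nₕp̂ₕ = 4729.35 + 13054.08 + 7857.82 + 7219.6 = 32860.85.
32860.85 / 120299 = 0.27316... → 0.273.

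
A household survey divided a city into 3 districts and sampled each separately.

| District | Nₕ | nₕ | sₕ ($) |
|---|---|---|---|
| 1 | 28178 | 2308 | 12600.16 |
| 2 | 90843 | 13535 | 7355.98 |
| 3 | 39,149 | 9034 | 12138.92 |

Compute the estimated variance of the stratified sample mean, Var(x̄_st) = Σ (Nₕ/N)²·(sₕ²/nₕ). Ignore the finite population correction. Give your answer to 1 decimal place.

N = 158170. Term for each stratum: Wₕ²sₕ²/nₕ.
Var(x̄_st) = 2183.1743 + 1318.7350 + 999.2476 = 4501.1569 → 4501.2.

4501.2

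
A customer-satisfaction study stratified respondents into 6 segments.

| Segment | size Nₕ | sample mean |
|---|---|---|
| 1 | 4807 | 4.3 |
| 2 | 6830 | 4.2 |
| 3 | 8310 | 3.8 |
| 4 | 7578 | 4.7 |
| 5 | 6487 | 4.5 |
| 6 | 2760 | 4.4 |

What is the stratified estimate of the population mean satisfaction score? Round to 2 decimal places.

4.29

N = 4807 + 6830 + 8310 + 7578 + 6487 + 2760 = 36772.
The stratified mean weights each stratum mean by its population share Nₕ/N.
Σ Nₕx̄ₕ = 4807·4.3 + 6830·4.2 + 8310·3.8 + 7578·4.7 + 6487·4.5 + 2760·4.4 = 20670.1 + 28686 + 31578 + 35616.6 + 29191.5 + 12144 = 157886.2.
Divide by N: 157886.2 / 36772 = 4.2937... → 4.29.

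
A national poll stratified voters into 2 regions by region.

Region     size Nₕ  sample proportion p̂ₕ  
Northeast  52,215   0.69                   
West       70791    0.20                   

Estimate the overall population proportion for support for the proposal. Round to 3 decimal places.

N = 52215 + 70791 = 123006.
Overall proportion = Σ (Nₕ/N)·p̂ₕ.
Σ Nₕp̂ₕ = 36028.35 + 14158.2 = 50186.55.
50186.55 / 123006 = 0.40800... → 0.408.

0.408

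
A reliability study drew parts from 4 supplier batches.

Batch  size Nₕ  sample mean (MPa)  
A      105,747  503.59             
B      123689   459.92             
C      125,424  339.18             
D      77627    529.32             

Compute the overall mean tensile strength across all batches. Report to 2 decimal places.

N = 432487; weights Wₕ = Nₕ/N = (0.2445, 0.2860, 0.2900, 0.1795).
x̄_st = Σ Wₕ·x̄ₕ = 0.2445·503.59 + 0.2860·459.92 + 0.2900·339.18 + 0.1795·529.32 ≈ 448.0389...
→ 448.04.

448.04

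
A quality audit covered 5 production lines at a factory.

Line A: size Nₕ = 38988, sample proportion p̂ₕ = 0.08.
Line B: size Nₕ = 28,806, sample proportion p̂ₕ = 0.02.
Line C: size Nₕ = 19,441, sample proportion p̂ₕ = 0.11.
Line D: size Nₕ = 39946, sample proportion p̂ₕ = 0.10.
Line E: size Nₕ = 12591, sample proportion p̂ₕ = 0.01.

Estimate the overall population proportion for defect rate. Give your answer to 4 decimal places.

0.0712

N = 38988 + 28806 + 19441 + 39946 + 12591 = 139772.
Overall proportion = Σ (Nₕ/N)·p̂ₕ.
Σ Nₕp̂ₕ = 3119.04 + 576.12 + 2138.51 + 3994.6 + 125.91 = 9954.18.
9954.18 / 139772 = 0.071217... → 0.0712.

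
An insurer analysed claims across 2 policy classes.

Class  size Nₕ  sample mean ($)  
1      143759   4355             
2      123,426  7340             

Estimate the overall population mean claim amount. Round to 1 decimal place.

N = 143759 + 123426 = 267185.
Weight each subgroup mean by Nₕ/N and sum.
Σ Nₕx̄ₕ = 143759·4355 + 123426·7340 = 626070445 + 905946840 = 1532017285.
Divide by N: 1532017285 / 267185 = 5733.920... → 5733.9.

5733.9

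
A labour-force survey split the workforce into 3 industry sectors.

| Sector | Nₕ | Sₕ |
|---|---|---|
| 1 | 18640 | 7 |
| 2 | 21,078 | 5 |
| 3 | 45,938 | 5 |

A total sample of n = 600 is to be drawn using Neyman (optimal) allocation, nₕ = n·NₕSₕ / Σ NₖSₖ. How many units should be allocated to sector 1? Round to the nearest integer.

Σ NₕSₕ = 18640·7 + 21078·5 + 45938·5 = 465560.
Share for 1: 130480/465560 = 0.28026.
n_1 = 600 × 0.28026 = 168.159... → 168.

168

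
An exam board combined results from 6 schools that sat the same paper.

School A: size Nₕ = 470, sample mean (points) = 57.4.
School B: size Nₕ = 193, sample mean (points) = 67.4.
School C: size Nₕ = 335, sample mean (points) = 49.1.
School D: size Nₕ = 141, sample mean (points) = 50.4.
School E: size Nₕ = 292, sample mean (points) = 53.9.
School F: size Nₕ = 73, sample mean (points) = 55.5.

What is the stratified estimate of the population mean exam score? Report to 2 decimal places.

N = 1504; weights Wₕ = Nₕ/N = (0.3125, 0.1283, 0.2227, 0.0938, 0.1941, 0.0485).
x̄_st = Σ Wₕ·x̄ₕ = 0.3125·57.4 + 0.1283·67.4 + 0.2227·49.1 + 0.0938·50.4 + 0.1941·53.9 + 0.0485·55.5 ≈ 55.4065...
→ 55.41.

55.41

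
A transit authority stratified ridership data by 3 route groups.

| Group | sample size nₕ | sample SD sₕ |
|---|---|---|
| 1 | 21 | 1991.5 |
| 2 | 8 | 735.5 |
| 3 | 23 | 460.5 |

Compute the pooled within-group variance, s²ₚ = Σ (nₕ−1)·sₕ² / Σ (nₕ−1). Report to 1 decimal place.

Degrees of freedom: 20 + 7 + 22 = 49.
Σ(nₕ−1)sₕ² = 20·3966072.25 + 7·540960.25 + 22·212060.25 = 87773492.25.
s²ₚ = 87773492.25 / 49 = 1791295.760... → 1791295.8.

1791295.8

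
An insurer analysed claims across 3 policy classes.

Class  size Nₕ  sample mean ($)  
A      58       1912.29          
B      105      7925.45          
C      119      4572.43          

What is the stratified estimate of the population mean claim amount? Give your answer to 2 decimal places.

5273.77

N = 282; weights Wₕ = Nₕ/N = (0.2057, 0.3723, 0.4220).
x̄_st = Σ Wₕ·x̄ₕ = 0.2057·1912.29 + 0.3723·7925.45 + 0.4220·4572.43 ≈ 5273.7739...
→ 5273.77.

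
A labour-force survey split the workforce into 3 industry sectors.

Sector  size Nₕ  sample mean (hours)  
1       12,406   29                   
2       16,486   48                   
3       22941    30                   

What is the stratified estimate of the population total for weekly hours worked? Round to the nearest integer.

Estimate total by summing Nₕ·x̄ₕ over strata.
12406·29 + 16486·48 + 22941·30 = 359774 + 791328 + 688230 = 1839332.

1839332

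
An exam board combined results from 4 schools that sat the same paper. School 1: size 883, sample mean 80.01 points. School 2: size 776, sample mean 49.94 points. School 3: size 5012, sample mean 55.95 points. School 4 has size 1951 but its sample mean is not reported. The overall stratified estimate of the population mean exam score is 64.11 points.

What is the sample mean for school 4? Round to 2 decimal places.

83.51

Σ Nₕx̄ₕ = N·μ, so 1951·x̄_4 = 8622·64.11 − (883·80.01 + 776·49.94 + 5012·55.95).
= 552756.42 − 389823.67 = 162932.75.
x̄_4 = 162932.75 / 1951 = 83.5124... → 83.51.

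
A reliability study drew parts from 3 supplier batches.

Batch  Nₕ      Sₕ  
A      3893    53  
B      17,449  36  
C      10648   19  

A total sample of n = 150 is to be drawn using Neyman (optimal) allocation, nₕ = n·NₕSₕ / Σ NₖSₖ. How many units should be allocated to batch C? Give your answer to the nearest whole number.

Σ NₕSₕ = 3893·53 + 17449·36 + 10648·19 = 1036805.
Share for C: 202312/1036805 = 0.19513.
n_C = 150 × 0.19513 = 29.270... → 29.

29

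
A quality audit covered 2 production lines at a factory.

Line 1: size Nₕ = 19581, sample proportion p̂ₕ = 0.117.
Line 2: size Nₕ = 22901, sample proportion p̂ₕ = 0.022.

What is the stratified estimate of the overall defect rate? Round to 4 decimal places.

N = 19581 + 22901 = 42482.
Overall proportion = Σ (Nₕ/N)·p̂ₕ.
Σ Nₕp̂ₕ = 2290.977 + 503.822 = 2794.799.
2794.799 / 42482 = 0.065788... → 0.0658.

0.0658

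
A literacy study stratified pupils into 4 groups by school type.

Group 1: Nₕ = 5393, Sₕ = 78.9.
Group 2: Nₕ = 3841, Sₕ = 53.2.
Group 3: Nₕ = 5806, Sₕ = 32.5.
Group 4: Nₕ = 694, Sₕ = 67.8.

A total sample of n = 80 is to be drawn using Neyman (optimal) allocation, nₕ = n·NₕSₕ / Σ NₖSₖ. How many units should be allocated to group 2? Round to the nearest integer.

19

Σ NₕSₕ = 5393·78.9 + 3841·53.2 + 5806·32.5 + 694·67.8 = 865597.1.
Share for 2: 204341.2/865597.1 = 0.23607.
n_2 = 80 × 0.23607 = 18.886... → 19.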